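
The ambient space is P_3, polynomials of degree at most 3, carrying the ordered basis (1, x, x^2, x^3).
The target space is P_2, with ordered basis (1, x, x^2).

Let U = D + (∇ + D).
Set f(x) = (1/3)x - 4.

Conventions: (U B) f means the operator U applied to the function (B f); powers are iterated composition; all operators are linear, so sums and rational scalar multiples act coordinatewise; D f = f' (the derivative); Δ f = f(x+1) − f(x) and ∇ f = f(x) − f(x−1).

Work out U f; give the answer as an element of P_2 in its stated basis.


g(x) = 1

D f = 1/3
∇ f = 1/3
D f = 1/3
(∇ + D) f = 2/3
(D + (∇ + D)) f = 1


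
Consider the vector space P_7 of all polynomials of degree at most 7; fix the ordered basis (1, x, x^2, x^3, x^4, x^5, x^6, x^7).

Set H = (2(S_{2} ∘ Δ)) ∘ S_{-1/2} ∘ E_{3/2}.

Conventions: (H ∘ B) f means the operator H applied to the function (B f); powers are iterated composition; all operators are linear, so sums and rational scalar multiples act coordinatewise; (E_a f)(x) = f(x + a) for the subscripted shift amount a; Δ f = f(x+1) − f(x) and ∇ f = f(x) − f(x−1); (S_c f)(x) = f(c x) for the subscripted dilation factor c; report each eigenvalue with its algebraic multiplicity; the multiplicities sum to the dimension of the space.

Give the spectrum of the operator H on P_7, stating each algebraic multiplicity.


image of 1: 0
image of x: -1
image of x^2: 2x - 5/2
image of x^3: -3x^2 + (15/2)x - 19/4
image of x^4: 4x^3 - 15x^2 + 19x - 65/8
image of x^5: -5x^4 + 25x^3 - (95/2)x^2 + (325/8)x - 211/16
image of x^6: 6x^5 - (75/2)x^4 + 95x^3 - (975/8)x^2 + (633/8)x - 665/32
image of x^7: -7x^6 + (105/2)x^5 - (665/4)x^4 + (2275/8)x^3 - (4431/16)x^2 + (4655/32)x - 2059/64
the matrix is upper triangular; its diagonal is (0, 0, 0, 0, 0, 0, 0, 0)
for a triangular matrix the eigenvalues are the diagonal entries, with algebraic multiplicity their repetition count

λ = 0 (multiplicity 8)


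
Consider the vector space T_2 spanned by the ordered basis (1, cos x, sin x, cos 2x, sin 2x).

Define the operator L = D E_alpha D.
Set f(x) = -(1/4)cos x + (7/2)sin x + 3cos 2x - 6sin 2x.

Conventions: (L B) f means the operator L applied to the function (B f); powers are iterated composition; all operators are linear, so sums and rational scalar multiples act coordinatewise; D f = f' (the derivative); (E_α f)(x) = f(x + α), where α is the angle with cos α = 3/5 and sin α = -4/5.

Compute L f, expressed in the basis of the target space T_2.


the image equals g(x) = (59/20)cos x - (19/10)sin x - (492/25)cos 2x - (456/25)sin 2x

D f = (7/2)cos x + (1/4)sin x - 12cos 2x - 6sin 2x
E_alpha D f = (19/10)cos x + (59/20)sin x + (228/25)cos 2x - (246/25)sin 2x
D E_alpha D f = (59/20)cos x - (19/10)sin x - (492/25)cos 2x - (456/25)sin 2x


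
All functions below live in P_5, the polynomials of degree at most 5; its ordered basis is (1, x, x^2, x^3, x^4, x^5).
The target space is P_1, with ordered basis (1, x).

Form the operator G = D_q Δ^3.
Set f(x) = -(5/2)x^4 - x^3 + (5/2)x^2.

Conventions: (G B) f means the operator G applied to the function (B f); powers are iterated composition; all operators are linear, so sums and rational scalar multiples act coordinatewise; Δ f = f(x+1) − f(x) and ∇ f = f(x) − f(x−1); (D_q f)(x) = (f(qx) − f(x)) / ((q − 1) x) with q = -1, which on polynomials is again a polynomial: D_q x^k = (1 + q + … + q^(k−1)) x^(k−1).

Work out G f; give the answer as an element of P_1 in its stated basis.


Δ f = -10x^3 - 18x^2 - 8x - 1
Δ Δ f = -30x^2 - 66x - 36
Δ Δ Δ f = -60x - 96
D_q Δ^3 f = -60

g(x) = -60


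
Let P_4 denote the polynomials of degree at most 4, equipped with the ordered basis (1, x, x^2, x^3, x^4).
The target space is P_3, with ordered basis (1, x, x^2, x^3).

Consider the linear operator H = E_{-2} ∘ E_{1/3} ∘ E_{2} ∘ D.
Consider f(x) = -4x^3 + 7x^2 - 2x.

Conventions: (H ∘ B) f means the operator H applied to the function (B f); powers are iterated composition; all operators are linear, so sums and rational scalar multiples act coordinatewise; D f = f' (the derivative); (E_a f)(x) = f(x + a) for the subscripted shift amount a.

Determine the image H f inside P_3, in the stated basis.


g(x) = -12x^2 + 6x + 4/3

D f = -12x^2 + 14x - 2
E_{2} D f = -12x^2 - 34x - 22
E_{1/3} E_{2} D f = -12x^2 - 42x - 104/3
E_{-2} (E_{1/3} ∘ E_{2} ∘ D) f = -12x^2 + 6x + 4/3


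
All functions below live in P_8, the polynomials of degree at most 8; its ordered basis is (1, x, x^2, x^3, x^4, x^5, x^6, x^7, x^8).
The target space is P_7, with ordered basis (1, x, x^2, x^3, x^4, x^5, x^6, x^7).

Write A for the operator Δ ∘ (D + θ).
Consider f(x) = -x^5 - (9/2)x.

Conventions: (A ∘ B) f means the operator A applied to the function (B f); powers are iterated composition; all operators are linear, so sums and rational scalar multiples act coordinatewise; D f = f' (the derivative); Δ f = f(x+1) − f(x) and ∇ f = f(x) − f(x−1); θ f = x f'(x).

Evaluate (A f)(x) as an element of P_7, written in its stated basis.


g(x) = -25x^4 - 70x^3 - 80x^2 - 45x - 29/2

D f = -5x^4 - 9/2
θ f = -5x^5 - (9/2)x
(D + θ) f = -5x^5 - 5x^4 - (9/2)x - 9/2
Δ (D + θ) f = -25x^4 - 70x^3 - 80x^2 - 45x - 29/2


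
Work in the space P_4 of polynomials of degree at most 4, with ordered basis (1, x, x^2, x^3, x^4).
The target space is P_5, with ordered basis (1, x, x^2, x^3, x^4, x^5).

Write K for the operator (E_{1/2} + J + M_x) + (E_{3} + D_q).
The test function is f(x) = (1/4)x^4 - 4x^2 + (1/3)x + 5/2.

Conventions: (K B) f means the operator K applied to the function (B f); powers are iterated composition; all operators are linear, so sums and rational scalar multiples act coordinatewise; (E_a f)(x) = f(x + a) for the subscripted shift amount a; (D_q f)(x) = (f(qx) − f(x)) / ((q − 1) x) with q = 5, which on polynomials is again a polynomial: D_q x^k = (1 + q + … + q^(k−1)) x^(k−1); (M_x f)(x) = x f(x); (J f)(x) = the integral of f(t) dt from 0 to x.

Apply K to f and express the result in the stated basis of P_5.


g(x) = (3/10)x^5 + (1/2)x^4 + (223/6)x^3 + (51/8)x^2 - (461/24)x - 655/64

E_{1/2} f = (1/4)x^4 + (1/2)x^3 - (29/8)x^2 - (85/24)x + 323/192
J f = (1/20)x^5 - (4/3)x^3 + (1/6)x^2 + (5/2)x
M_x f = (1/4)x^5 - 4x^3 + (1/3)x^2 + (5/2)x
(E_{1/2} + J + M_x) f = (3/10)x^5 + (1/4)x^4 - (29/6)x^3 - (25/8)x^2 + (35/24)x + 323/192
E_{3} f = (1/4)x^4 + 3x^3 + (19/2)x^2 + (10/3)x - 49/4
D_q f = 39x^3 - 24x + 1/3
(E_{3} + D_q) f = (1/4)x^4 + 42x^3 + (19/2)x^2 - (62/3)x - 143/12
((E_{1/2} + J + M_x) + (E_{3} + D_q)) f = (3/10)x^5 + (1/2)x^4 + (223/6)x^3 + (51/8)x^2 - (461/24)x - 655/64


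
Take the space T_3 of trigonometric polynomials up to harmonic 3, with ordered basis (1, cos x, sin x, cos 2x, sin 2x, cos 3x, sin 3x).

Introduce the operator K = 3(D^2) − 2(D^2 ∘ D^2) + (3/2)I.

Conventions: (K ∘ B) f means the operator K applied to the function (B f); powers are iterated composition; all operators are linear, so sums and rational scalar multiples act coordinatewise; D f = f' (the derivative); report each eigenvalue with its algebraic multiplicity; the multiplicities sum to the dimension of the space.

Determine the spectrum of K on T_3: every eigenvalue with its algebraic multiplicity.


λ = -375/2 (multiplicity 2), λ = -85/2 (multiplicity 2), λ = -7/2 (multiplicity 2), λ = 3/2 (multiplicity 1)

image of 1: 3/2
image of cos x: -(7/2)cos x
image of sin x: -(7/2)sin x
image of cos 2x: -(85/2)cos 2x
image of sin 2x: -(85/2)sin 2x
image of cos 3x: -(375/2)cos 3x
image of sin 3x: -(375/2)sin 3x
the matrix is diagonal; its diagonal is (3/2, -7/2, -7/2, -85/2, -85/2, -375/2, -375/2)
for a triangular matrix the eigenvalues are the diagonal entries, with algebraic multiplicity their repetition count


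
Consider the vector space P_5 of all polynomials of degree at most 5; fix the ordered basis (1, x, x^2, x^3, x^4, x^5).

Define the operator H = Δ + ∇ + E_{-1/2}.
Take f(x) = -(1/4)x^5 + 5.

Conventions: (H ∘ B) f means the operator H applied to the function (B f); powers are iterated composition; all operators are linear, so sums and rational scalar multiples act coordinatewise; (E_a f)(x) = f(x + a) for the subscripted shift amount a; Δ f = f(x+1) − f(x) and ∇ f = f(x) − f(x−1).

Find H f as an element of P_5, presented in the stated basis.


the result is g(x) = -(1/4)x^5 - (15/8)x^4 - (5/8)x^3 - (75/16)x^2 - (5/64)x + 577/128

Δ f = -(5/4)x^4 - (5/2)x^3 - (5/2)x^2 - (5/4)x - 1/4
∇ f = -(5/4)x^4 + (5/2)x^3 - (5/2)x^2 + (5/4)x - 1/4
E_{-1/2} f = -(1/4)x^5 + (5/8)x^4 - (5/8)x^3 + (5/16)x^2 - (5/64)x + 641/128
(Δ + ∇ + E_{-1/2}) f = -(1/4)x^5 - (15/8)x^4 - (5/8)x^3 - (75/16)x^2 - (5/64)x + 577/128


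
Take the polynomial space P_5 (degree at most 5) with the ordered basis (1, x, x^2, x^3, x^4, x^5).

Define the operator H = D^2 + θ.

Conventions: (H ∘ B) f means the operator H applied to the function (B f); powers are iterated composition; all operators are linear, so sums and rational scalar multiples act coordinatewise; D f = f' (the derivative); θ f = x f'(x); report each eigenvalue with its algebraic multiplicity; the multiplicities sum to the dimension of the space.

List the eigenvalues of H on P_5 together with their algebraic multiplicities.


image of 1: 0
image of x: x
image of x^2: 2x^2 + 2
image of x^3: 3x^3 + 6x
image of x^4: 4x^4 + 12x^2
image of x^5: 5x^5 + 20x^3
the matrix is upper triangular; its diagonal is (0, 1, 2, 3, 4, 5)
for a triangular matrix the eigenvalues are the diagonal entries, with algebraic multiplicity their repetition count

λ = 0 (multiplicity 1), λ = 1 (multiplicity 1), λ = 2 (multiplicity 1), λ = 3 (multiplicity 1), λ = 4 (multiplicity 1), λ = 5 (multiplicity 1)


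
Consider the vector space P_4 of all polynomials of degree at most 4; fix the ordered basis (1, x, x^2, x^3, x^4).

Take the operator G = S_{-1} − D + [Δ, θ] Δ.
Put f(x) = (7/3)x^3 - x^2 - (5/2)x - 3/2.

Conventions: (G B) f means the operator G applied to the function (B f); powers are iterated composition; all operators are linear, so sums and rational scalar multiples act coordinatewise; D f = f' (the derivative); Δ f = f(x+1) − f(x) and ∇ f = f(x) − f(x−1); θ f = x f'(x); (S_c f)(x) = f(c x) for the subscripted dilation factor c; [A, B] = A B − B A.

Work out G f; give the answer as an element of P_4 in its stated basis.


S_{-1} f = -(7/3)x^3 - x^2 + (5/2)x - 3/2
D f = 7x^2 - 2x - 5/2
(-D) f = -7x^2 + 2x + 5/2
Δ f = 7x^2 + 5x - 7/6
θ Δ f = 14x^2 + 5x
Δ θ Δ f = 28x + 19
Δ Δ f = 14x + 12
θ Δ Δ f = 14x
[Δ, θ] Δ f = 14x + 19
(S_{-1} − D + [Δ, θ] Δ) f = -(7/3)x^3 - 8x^2 + (37/2)x + 20

g(x) = -(7/3)x^3 - 8x^2 + (37/2)x + 20


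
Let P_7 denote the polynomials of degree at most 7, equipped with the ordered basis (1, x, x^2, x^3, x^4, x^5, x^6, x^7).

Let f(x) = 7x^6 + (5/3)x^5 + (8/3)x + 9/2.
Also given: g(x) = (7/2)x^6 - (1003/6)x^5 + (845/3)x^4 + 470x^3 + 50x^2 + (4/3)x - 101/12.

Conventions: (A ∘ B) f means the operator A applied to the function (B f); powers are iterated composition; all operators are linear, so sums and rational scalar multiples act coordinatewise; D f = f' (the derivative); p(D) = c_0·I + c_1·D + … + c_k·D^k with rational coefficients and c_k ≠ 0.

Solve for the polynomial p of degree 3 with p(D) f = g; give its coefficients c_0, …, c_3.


c_0 = 1/2, c_1 = -4, c_2 = 3/2, c_3 = 1/2

D^0 f = 7x^6 + (5/3)x^5 + (8/3)x + 9/2
D^1 f = 42x^5 + (25/3)x^4 + 8/3
D^2 f = 210x^4 + (100/3)x^3
D^3 f = 840x^3 + 100x^2
matching coefficients of g against c_0 f + c_1 Df + … from the top degree down determines the c_i
solution: c_0 = 1/2, c_1 = -4, c_2 = 3/2, c_3 = 1/2


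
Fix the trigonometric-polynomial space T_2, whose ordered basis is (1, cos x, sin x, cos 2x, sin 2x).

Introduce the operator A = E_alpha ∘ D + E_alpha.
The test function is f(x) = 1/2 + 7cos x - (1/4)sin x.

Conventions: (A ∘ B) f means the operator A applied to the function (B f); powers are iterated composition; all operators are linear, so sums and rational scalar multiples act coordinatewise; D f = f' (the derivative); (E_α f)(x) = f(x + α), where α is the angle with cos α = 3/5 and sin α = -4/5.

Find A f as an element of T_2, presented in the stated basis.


D f = -(1/4)cos x - 7sin x
E_alpha D f = (109/20)cos x - (22/5)sin x
E_alpha f = 1/2 + (22/5)cos x + (109/20)sin x
(E_alpha ∘ D + E_alpha) f = 1/2 + (197/20)cos x + (21/20)sin x

g(x) = 1/2 + (197/20)cos x + (21/20)sin x


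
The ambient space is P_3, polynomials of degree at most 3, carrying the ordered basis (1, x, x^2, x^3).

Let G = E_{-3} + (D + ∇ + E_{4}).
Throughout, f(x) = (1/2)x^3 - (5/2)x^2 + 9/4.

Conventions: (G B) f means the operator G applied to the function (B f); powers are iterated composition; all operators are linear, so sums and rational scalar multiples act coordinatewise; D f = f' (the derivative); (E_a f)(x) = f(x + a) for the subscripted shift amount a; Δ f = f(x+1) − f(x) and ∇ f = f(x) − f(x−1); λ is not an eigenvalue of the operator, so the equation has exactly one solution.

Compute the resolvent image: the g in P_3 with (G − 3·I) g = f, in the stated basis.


write g with unknown coordinates in the stated basis and equate coefficients in (G − 3·I) g = f
solving from the highest basis element down gives g = -(1/2)x^3 - 2x^2 - 48x - 853/4
check: G g = -x^3 - (17/2)x^2 - 144x - 1275/2
so G g − 3·g = (1/2)x^3 - (5/2)x^2 + 9/4 = f ✓

the result is g(x) = -(1/2)x^3 - 2x^2 - 48x - 853/4


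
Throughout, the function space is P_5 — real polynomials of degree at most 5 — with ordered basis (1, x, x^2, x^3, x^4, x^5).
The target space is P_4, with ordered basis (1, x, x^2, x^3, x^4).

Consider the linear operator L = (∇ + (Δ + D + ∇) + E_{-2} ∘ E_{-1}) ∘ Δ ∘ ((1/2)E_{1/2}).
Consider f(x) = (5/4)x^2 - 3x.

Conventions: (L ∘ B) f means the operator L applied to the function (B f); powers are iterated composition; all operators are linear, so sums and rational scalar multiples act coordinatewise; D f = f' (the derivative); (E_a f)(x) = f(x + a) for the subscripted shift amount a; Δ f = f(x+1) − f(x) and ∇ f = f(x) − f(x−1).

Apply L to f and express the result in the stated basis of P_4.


g(x) = (5/4)x + 1

E_{1/2} f = (5/4)x^2 - (7/4)x - 19/16
((1/2)E_{1/2}) f = (5/8)x^2 - (7/8)x - 19/32
Δ ((1/2)E_{1/2}) f = (5/4)x - 1/4
∇ (Δ ∘ ((1/2)E_{1/2})) f = 5/4
Δ (Δ ∘ ((1/2)E_{1/2})) f = 5/4
D (Δ ∘ ((1/2)E_{1/2})) f = 5/4
∇ (Δ ∘ ((1/2)E_{1/2})) f = 5/4
(Δ + D + ∇) (Δ ∘ ((1/2)E_{1/2})) f = 15/4
E_{-1} (Δ ∘ ((1/2)E_{1/2})) f = (5/4)x - 3/2
E_{-2} E_{-1} (Δ ∘ ((1/2)E_{1/2})) f = (5/4)x - 4
(∇ + (Δ + D + ∇) + E_{-2} ∘ E_{-1}) (Δ ∘ ((1/2)E_{1/2})) f = (5/4)x + 1


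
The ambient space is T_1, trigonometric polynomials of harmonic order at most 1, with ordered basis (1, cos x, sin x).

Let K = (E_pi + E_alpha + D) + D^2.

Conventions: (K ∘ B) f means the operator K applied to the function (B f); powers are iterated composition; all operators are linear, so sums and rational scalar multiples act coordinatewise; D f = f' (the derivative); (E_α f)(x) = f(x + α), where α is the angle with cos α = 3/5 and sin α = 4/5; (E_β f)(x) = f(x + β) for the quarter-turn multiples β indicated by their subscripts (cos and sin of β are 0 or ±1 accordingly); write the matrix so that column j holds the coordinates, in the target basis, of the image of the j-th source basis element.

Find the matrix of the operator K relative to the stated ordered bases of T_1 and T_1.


the matrix is [[2, 0, 0]; [0, -7/5, 9/5]; [0, -9/5, -7/5]] (rows listed top to bottom)

image of 1: 2
image of cos x: -(7/5)cos x - (9/5)sin x
image of sin x: (9/5)cos x - (7/5)sin x
each image's coordinates form column j of the matrix


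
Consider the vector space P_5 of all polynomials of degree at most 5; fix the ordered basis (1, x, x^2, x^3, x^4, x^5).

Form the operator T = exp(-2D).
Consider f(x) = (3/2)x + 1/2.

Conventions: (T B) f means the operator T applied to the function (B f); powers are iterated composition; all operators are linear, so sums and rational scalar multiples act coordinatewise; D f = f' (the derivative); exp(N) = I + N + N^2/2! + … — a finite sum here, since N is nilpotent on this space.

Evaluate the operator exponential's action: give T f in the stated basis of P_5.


the result is g(x) = (3/2)x - 5/2

order-1 term: -3
the series for exp(-2D) f terminates at order 1
exp(-2D) f = (3/2)x - 5/2


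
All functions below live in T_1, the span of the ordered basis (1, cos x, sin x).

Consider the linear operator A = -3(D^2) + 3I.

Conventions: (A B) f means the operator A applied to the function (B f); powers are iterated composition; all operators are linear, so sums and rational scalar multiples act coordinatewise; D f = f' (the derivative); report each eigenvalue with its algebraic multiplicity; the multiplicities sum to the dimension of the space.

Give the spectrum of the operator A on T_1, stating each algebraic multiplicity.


image of 1: 3
image of cos x: 6cos x
image of sin x: 6sin x
the matrix is diagonal; its diagonal is (3, 6, 6)
for a triangular matrix the eigenvalues are the diagonal entries, with algebraic multiplicity their repetition count

λ = 3 (multiplicity 1), λ = 6 (multiplicity 2)


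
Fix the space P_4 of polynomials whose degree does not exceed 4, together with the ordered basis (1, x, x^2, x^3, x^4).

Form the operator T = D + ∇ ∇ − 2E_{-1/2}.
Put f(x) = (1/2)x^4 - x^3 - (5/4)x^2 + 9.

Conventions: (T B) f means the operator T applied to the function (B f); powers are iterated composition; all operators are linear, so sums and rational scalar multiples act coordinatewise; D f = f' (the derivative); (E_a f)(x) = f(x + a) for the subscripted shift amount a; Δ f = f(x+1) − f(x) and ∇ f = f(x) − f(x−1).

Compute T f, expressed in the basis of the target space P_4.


the result is g(x) = -x^4 + 6x^3 + x^2 - 21x - 115/16

D f = 2x^3 - 3x^2 - (5/2)x
∇ f = 2x^3 - 6x^2 + (5/2)x - 1/4
∇ ∇ f = 6x^2 - 18x + 21/2
E_{-1/2} f = (1/2)x^4 - 2x^3 + x^2 + (1/4)x + 283/32
(-2E_{-1/2}) f = -x^4 + 4x^3 - 2x^2 - (1/2)x - 283/16
(D + ∇ ∇ − 2E_{-1/2}) f = -x^4 + 6x^3 + x^2 - 21x - 115/16


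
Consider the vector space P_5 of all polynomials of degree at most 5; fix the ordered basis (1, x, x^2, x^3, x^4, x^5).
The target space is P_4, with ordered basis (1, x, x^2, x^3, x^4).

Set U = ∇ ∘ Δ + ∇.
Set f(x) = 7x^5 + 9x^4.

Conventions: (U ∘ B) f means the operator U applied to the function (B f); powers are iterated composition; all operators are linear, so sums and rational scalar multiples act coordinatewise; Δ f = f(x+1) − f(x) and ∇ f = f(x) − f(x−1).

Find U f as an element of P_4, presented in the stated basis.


the image equals g(x) = 35x^4 + 106x^3 + 124x^2 + 71x + 16

Δ f = 35x^4 + 106x^3 + 124x^2 + 71x + 16
∇ Δ f = 140x^3 + 108x^2 + 70x + 18
∇ f = 35x^4 - 34x^3 + 16x^2 + x - 2
(∇ ∘ Δ + ∇) f = 35x^4 + 106x^3 + 124x^2 + 71x + 16


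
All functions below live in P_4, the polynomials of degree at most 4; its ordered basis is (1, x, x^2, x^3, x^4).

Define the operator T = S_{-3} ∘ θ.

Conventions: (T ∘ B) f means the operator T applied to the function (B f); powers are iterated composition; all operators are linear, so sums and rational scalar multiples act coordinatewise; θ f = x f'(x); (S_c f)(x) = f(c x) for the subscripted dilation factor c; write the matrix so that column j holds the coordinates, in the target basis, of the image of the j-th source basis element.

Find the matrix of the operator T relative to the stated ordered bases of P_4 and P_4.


the matrix is [[0, 0, 0, 0, 0]; [0, -3, 0, 0, 0]; [0, 0, 18, 0, 0]; [0, 0, 0, -81, 0]; [0, 0, 0, 0, 324]] (rows listed top to bottom)

image of 1: 0
image of x: -3x
image of x^2: 18x^2
image of x^3: -81x^3
image of x^4: 324x^4
each image's coordinates form column j of the matrix


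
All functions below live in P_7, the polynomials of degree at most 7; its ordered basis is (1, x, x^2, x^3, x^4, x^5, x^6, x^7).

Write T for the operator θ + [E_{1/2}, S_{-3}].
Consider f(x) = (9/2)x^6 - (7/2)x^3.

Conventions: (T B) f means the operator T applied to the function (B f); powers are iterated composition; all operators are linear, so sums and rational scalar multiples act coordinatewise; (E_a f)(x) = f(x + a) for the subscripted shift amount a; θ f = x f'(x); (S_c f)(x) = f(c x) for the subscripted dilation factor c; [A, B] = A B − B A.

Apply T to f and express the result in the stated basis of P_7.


the result is g(x) = 27x^6 + 13122x^5 + 10935x^4 + (16989/2)x^3 + (6453/2)x^2 + (5445/8)x + 1015/16

θ f = 27x^6 - (21/2)x^3
S_{-3} f = (6561/2)x^6 + (189/2)x^3
E_{1/2} S_{-3} f = (6561/2)x^6 + (19683/2)x^5 + (98415/8)x^4 + (33183/4)x^3 + (102951/32)x^2 + (21951/32)x + 8073/128
E_{1/2} f = (9/2)x^6 + (27/2)x^5 + (135/8)x^4 + (31/4)x^3 - (33/32)x^2 - (57/32)x - 47/128
S_{-3} E_{1/2} f = (6561/2)x^6 - (6561/2)x^5 + (10935/8)x^4 - (837/4)x^3 - (297/32)x^2 + (171/32)x - 47/128
[E_{1/2}, S_{-3}] f = 13122x^5 + 10935x^4 + 8505x^3 + (6453/2)x^2 + (5445/8)x + 1015/16
(θ + [E_{1/2}, S_{-3}]) f = 27x^6 + 13122x^5 + 10935x^4 + (16989/2)x^3 + (6453/2)x^2 + (5445/8)x + 1015/16


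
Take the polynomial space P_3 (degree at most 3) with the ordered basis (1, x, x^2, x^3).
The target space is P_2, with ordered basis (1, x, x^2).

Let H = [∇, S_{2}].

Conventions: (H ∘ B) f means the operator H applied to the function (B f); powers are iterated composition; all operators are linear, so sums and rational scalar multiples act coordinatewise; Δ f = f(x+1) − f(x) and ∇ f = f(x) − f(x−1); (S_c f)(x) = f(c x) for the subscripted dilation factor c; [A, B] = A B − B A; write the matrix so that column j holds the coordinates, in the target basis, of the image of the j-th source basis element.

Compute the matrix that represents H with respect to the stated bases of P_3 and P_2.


the matrix is [[0, 1, -3, 7]; [0, 0, 4, -18]; [0, 0, 0, 12]] (rows listed top to bottom)

image of 1: 0
image of x: 1
image of x^2: 4x - 3
image of x^3: 12x^2 - 18x + 7
each image's coordinates form column j of the matrix


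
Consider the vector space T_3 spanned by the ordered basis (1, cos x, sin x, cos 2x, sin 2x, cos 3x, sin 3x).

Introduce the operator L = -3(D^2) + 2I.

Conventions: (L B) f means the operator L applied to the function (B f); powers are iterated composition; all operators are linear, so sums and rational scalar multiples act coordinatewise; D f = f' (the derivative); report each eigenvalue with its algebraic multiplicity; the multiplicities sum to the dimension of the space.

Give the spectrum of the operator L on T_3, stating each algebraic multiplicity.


λ = 2 (multiplicity 1), λ = 5 (multiplicity 2), λ = 14 (multiplicity 2), λ = 29 (multiplicity 2)

image of 1: 2
image of cos x: 5cos x
image of sin x: 5sin x
image of cos 2x: 14cos 2x
image of sin 2x: 14sin 2x
image of cos 3x: 29cos 3x
image of sin 3x: 29sin 3x
the matrix is diagonal; its diagonal is (2, 5, 5, 14, 14, 29, 29)
for a triangular matrix the eigenvalues are the diagonal entries, with algebraic multiplicity their repetition count


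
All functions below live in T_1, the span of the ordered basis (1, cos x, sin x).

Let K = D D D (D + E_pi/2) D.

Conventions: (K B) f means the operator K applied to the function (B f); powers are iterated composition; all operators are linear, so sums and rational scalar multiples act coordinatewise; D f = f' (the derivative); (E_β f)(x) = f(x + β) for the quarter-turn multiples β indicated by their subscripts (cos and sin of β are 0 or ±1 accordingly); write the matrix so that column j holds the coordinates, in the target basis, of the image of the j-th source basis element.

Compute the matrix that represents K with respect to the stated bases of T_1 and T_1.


the matrix is [[0, 0, 0]; [0, 0, 2]; [0, -2, 0]] (rows listed top to bottom)

image of 1: 0
image of cos x: -2sin x
image of sin x: 2cos x
each image's coordinates form column j of the matrix


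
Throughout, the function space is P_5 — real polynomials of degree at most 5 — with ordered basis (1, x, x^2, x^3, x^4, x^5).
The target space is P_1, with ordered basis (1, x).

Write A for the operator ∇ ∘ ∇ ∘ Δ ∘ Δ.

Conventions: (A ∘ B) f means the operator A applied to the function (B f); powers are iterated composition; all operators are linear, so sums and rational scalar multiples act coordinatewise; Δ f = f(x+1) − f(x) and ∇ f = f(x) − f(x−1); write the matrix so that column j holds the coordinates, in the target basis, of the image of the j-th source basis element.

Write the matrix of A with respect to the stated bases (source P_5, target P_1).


image of 1: 0
image of x: 0
image of x^2: 0
image of x^3: 0
image of x^4: 24
image of x^5: 120x
each image's coordinates form column j of the matrix

the matrix is [[0, 0, 0, 0, 24, 0]; [0, 0, 0, 0, 0, 120]] (rows listed top to bottom)


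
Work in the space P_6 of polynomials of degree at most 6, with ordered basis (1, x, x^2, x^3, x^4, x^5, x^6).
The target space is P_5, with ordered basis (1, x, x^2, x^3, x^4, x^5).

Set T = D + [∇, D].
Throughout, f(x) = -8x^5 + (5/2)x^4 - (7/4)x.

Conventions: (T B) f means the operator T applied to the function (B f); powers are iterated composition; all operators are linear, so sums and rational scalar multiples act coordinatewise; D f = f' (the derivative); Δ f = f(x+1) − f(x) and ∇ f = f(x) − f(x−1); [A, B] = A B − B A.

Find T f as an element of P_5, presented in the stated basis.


D f = -40x^4 + 10x^3 - 7/4
D f = -40x^4 + 10x^3 - 7/4
∇ D f = -160x^3 + 270x^2 - 190x + 50
∇ f = -40x^4 + 90x^3 - 95x^2 + 50x - 49/4
D ∇ f = -160x^3 + 270x^2 - 190x + 50
[∇, D] f = 0
(D + [∇, D]) f = -40x^4 + 10x^3 - 7/4

g(x) = -40x^4 + 10x^3 - 7/4


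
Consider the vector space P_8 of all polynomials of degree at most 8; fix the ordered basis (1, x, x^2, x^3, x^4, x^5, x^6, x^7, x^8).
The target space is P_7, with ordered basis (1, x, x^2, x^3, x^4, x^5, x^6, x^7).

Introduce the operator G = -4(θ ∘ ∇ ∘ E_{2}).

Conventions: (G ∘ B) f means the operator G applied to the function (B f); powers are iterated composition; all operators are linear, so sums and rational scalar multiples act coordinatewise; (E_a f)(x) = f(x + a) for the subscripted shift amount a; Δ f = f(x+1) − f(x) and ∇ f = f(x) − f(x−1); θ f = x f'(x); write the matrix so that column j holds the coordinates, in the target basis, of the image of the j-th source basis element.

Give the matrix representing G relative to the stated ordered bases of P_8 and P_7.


the matrix is [[0, 0, 0, 0, 0, 0, 0, 0, 0]; [0, 0, -8, -36, -112, -300, -744, -1764, -4064]; [0, 0, 0, -24, -144, -560, -1800, -5208, -14112]; [0, 0, 0, 0, -48, -360, -1680, -6300, -20832]; [0, 0, 0, 0, 0, -80, -720, -3920, -16800]; [0, 0, 0, 0, 0, 0, -120, -1260, -7840]; [0, 0, 0, 0, 0, 0, 0, -168, -2016]; [0, 0, 0, 0, 0, 0, 0, 0, -224]] (rows listed top to bottom)

image of 1: 0
image of x: 0
image of x^2: -8x
image of x^3: -24x^2 - 36x
image of x^4: -48x^3 - 144x^2 - 112x
image of x^5: -80x^4 - 360x^3 - 560x^2 - 300x
image of x^6: -120x^5 - 720x^4 - 1680x^3 - 1800x^2 - 744x
image of x^7: -168x^6 - 1260x^5 - 3920x^4 - 6300x^3 - 5208x^2 - 1764x
image of x^8: -224x^7 - 2016x^6 - 7840x^5 - 16800x^4 - 20832x^3 - 14112x^2 - 4064x
each image's coordinates form column j of the matrix


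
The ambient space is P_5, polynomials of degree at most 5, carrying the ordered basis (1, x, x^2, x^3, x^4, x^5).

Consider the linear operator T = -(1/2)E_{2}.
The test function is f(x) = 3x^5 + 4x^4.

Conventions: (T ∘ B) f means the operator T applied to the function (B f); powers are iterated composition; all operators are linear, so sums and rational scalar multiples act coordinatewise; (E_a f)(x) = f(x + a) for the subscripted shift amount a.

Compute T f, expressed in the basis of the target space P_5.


the result is g(x) = -(3/2)x^5 - 17x^4 - 76x^3 - 168x^2 - 184x - 80

E_{2} f = 3x^5 + 34x^4 + 152x^3 + 336x^2 + 368x + 160
(-(1/2)E_{2}) f = -(3/2)x^5 - 17x^4 - 76x^3 - 168x^2 - 184x - 80


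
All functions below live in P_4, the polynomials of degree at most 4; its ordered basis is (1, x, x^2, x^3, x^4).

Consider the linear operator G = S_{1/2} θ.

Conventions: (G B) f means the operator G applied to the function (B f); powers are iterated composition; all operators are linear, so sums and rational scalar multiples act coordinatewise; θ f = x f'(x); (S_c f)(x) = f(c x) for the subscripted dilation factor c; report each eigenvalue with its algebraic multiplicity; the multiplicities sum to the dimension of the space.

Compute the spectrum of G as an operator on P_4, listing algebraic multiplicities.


image of 1: 0
image of x: (1/2)x
image of x^2: (1/2)x^2
image of x^3: (3/8)x^3
image of x^4: (1/4)x^4
the matrix is upper triangular; its diagonal is (0, 1/2, 1/2, 3/8, 1/4)
for a triangular matrix the eigenvalues are the diagonal entries, with algebraic multiplicity their repetition count

λ = 0 (multiplicity 1), λ = 1/4 (multiplicity 1), λ = 3/8 (multiplicity 1), λ = 1/2 (multiplicity 2)


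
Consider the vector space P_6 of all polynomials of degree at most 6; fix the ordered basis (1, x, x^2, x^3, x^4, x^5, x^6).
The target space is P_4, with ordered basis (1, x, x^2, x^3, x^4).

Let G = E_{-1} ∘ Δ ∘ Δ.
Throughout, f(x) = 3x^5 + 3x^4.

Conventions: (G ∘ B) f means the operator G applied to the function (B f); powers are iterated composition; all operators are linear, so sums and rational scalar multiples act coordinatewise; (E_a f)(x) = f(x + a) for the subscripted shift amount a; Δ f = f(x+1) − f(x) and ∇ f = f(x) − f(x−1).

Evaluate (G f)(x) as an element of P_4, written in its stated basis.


Δ f = 15x^4 + 42x^3 + 48x^2 + 27x + 6
Δ Δ f = 60x^3 + 216x^2 + 282x + 132
E_{-1} (Δ ∘ Δ) f = 60x^3 + 36x^2 + 30x + 6

the image equals g(x) = 60x^3 + 36x^2 + 30x + 6


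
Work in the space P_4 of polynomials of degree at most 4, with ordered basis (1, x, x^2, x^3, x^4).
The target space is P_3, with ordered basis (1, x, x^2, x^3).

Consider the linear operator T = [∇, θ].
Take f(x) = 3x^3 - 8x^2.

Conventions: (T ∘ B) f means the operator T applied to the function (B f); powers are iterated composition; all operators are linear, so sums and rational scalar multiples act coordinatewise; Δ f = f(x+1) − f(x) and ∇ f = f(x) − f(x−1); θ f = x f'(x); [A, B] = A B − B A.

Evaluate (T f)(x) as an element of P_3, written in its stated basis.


the image equals g(x) = 9x^2 - 34x + 25

θ f = 9x^3 - 16x^2
∇ θ f = 27x^2 - 59x + 25
∇ f = 9x^2 - 25x + 11
θ ∇ f = 18x^2 - 25x
[∇, θ] f = 9x^2 - 34x + 25


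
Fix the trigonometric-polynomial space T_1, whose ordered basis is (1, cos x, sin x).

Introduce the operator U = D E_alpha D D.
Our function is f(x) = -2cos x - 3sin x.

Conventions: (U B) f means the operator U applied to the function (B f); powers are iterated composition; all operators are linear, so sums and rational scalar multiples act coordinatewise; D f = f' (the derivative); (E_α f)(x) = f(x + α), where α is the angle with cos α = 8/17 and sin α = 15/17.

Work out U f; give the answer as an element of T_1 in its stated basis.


the image equals g(x) = -(6/17)cos x - (61/17)sin x

D f = -3cos x + 2sin x
D D f = 2cos x + 3sin x
E_alpha D D f = (61/17)cos x - (6/17)sin x
D (E_alpha D D) f = -(6/17)cos x - (61/17)sin x


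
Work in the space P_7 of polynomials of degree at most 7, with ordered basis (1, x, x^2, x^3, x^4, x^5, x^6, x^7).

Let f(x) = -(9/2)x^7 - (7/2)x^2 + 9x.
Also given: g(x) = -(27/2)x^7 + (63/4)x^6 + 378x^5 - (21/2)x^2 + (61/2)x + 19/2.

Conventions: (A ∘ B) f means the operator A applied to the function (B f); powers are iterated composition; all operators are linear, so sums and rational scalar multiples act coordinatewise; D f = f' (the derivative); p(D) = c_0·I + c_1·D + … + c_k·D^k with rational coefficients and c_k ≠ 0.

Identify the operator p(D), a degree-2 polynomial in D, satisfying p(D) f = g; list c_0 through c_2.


D^0 f = -(9/2)x^7 - (7/2)x^2 + 9x
D^1 f = -(63/2)x^6 - 7x + 9
D^2 f = -189x^5 - 7
matching coefficients of g against c_0 f + c_1 Df + … from the top degree down determines the c_i
solution: c_0 = 3, c_1 = -1/2, c_2 = -2

c_0 = 3, c_1 = -1/2, c_2 = -2


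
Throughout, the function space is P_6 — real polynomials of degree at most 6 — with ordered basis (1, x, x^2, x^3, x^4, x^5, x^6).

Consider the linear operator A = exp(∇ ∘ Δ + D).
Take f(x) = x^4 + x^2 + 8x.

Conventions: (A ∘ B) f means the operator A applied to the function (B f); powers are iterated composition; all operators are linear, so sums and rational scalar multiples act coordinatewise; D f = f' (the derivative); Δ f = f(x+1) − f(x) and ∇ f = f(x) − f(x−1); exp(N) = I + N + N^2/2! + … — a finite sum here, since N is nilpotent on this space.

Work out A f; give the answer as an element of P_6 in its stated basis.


g(x) = x^4 + 4x^3 + 19x^2 + 38x + 38

order-1 term: 4x^3 + 12x^2 + 2x + 12
order-2 term: 6x^2 + 24x + 13
order-3 term: 4x + 12
order-4 term: 1
the series for exp(∇ ∘ Δ + D) f terminates at order 4
exp(∇ ∘ Δ + D) f = x^4 + 4x^3 + 19x^2 + 38x + 38


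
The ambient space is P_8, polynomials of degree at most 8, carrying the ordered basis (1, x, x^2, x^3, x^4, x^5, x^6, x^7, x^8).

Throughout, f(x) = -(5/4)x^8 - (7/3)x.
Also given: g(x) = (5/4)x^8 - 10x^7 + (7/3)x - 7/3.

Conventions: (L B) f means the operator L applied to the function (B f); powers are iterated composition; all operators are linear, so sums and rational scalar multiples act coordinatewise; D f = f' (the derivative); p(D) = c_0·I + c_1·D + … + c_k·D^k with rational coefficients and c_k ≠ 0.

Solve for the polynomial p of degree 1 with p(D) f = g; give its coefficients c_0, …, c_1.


c_0 = -1, c_1 = 1

D^0 f = -(5/4)x^8 - (7/3)x
D^1 f = -10x^7 - 7/3
matching coefficients of g against c_0 f + c_1 Df + … from the top degree down determines the c_i
solution: c_0 = -1, c_1 = 1


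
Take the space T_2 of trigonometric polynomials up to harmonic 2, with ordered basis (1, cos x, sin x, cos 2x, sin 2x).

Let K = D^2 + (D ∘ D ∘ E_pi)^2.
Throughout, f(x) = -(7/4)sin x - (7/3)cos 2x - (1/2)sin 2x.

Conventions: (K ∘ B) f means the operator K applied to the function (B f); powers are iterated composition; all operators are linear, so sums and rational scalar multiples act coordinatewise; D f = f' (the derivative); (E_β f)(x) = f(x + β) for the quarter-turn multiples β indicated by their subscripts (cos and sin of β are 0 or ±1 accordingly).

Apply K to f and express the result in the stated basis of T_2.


the image equals g(x) = -28cos 2x - 6sin 2x

D f = -(7/4)cos x - cos 2x + (14/3)sin 2x
D D f = (7/4)sin x + (28/3)cos 2x + 2sin 2x
E_pi f = (7/4)sin x - (7/3)cos 2x - (1/2)sin 2x
D E_pi f = (7/4)cos x - cos 2x + (14/3)sin 2x
D D E_pi f = -(7/4)sin x + (28/3)cos 2x + 2sin 2x
E_pi (D ∘ D ∘ E_pi) f = (7/4)sin x + (28/3)cos 2x + 2sin 2x
D E_pi (D ∘ D ∘ E_pi) f = (7/4)cos x + 4cos 2x - (56/3)sin 2x
D D E_pi (D ∘ D ∘ E_pi) f = -(7/4)sin x - (112/3)cos 2x - 8sin 2x
(D^2 + (D ∘ D ∘ E_pi)^2) f = -28cos 2x - 6sin 2x


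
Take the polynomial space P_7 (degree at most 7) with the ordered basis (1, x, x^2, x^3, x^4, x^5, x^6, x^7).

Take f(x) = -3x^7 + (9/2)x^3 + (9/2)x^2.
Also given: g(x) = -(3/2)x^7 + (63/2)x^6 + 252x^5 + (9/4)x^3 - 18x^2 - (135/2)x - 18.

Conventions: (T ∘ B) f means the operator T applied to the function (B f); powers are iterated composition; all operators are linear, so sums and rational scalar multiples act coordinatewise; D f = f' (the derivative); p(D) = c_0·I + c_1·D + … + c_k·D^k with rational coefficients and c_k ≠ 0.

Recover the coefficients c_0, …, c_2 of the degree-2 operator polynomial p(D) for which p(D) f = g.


D^0 f = -3x^7 + (9/2)x^3 + (9/2)x^2
D^1 f = -21x^6 + (27/2)x^2 + 9x
D^2 f = -126x^5 + 27x + 9
matching coefficients of g against c_0 f + c_1 Df + … from the top degree down determines the c_i
solution: c_0 = 1/2, c_1 = -3/2, c_2 = -2

c_0 = 1/2, c_1 = -3/2, c_2 = -2


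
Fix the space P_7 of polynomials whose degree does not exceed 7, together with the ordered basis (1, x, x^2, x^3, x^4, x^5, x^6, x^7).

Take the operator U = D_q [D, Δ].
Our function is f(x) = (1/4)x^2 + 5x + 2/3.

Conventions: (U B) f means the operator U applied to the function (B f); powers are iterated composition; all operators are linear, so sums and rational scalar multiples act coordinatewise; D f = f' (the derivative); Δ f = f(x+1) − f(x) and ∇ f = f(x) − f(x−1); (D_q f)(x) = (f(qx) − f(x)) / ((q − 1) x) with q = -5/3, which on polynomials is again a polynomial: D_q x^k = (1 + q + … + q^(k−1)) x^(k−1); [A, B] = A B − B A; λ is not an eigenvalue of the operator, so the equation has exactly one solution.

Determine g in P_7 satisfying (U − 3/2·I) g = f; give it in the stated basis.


write g with unknown coordinates in the stated basis and equate coefficients in (U − 3/2·I) g = f
solving from the highest basis element down gives g = -(1/6)x^2 - (10/3)x - 4/9
check: U g = 0
so U g − 3/2·g = (1/4)x^2 + 5x + 2/3 = f ✓

the image equals g(x) = -(1/6)x^2 - (10/3)x - 4/9


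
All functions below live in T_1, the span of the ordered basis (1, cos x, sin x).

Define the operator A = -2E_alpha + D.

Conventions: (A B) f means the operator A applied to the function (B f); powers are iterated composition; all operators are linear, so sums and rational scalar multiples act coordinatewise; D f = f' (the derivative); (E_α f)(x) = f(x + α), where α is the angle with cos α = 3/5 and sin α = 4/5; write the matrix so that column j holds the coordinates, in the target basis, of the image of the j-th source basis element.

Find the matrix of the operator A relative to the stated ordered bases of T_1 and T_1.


image of 1: -2
image of cos x: -(6/5)cos x + (3/5)sin x
image of sin x: -(3/5)cos x - (6/5)sin x
each image's coordinates form column j of the matrix

the matrix is [[-2, 0, 0]; [0, -6/5, -3/5]; [0, 3/5, -6/5]] (rows listed top to bottom)


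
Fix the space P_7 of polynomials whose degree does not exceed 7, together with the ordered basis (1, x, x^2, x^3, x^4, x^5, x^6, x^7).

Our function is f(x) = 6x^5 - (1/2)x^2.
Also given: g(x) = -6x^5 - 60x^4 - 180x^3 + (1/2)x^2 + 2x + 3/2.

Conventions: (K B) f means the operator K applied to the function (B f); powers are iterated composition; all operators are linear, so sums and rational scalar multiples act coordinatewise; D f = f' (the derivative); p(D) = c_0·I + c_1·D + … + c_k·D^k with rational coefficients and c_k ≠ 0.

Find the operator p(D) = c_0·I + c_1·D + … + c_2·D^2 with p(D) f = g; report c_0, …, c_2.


D^0 f = 6x^5 - (1/2)x^2
D^1 f = 30x^4 - x
D^2 f = 120x^3 - 1
matching coefficients of g against c_0 f + c_1 Df + … from the top degree down determines the c_i
solution: c_0 = -1, c_1 = -2, c_2 = -3/2

p(D) = -I − 2·D − (3/2)·D^2, i.e. c_0 = -1, c_1 = -2, c_2 = -3/2


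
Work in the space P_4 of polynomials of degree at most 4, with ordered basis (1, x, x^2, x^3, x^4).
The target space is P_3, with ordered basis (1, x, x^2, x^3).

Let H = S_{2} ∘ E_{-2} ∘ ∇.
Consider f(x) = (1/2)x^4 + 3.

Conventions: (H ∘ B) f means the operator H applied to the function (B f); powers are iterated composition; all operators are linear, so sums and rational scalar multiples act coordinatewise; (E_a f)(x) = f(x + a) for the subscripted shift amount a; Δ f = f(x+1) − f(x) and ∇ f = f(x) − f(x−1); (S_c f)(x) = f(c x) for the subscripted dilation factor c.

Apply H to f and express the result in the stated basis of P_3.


∇ f = 2x^3 - 3x^2 + 2x - 1/2
E_{-2} ∇ f = 2x^3 - 15x^2 + 38x - 65/2
S_{2} E_{-2} ∇ f = 16x^3 - 60x^2 + 76x - 65/2

the result is g(x) = 16x^3 - 60x^2 + 76x - 65/2


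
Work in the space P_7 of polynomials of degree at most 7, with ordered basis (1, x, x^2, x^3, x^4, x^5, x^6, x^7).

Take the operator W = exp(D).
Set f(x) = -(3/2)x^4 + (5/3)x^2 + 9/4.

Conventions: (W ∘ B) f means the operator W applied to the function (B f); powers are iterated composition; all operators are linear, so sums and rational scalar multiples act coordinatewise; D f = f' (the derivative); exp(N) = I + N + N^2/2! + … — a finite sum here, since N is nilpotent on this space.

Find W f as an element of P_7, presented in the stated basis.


order-1 term: -6x^3 + (10/3)x
order-2 term: -9x^2 + 5/3
order-3 term: -6x
order-4 term: -3/2
the series for exp(D) f terminates at order 4
exp(D) f = -(3/2)x^4 - 6x^3 - (22/3)x^2 - (8/3)x + 29/12

the image equals g(x) = -(3/2)x^4 - 6x^3 - (22/3)x^2 - (8/3)x + 29/12
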